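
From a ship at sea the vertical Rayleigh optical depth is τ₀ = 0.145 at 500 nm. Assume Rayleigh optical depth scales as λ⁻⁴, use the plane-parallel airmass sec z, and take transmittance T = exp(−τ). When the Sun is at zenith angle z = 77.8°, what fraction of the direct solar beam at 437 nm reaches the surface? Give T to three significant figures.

sec 77.8° = 4.7321.
τ = 0.145 × (500/437)⁴ × 4.7321 = 0.145 × 1.7138 × 4.7321 = 1.1759.
T = exp(−1.1759) = 0.3085.

0.309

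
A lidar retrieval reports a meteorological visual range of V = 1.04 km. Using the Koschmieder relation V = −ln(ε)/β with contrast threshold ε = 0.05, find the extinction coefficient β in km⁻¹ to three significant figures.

β = −ln(0.05) / V = 2.996 / 1.04 = 2.8805 km⁻¹.

2.88 km⁻¹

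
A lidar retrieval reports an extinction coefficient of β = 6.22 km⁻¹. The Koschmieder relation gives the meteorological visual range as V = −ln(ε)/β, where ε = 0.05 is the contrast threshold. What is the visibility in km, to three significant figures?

V = −ln(0.05) / 6.22 = 2.996 / 6.22 = 0.4816 km.

0.482 km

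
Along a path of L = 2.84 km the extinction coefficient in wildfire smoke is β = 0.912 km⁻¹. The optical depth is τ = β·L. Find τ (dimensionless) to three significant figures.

τ = β·L = 0.912 × 2.84 = 2.5901.

2.59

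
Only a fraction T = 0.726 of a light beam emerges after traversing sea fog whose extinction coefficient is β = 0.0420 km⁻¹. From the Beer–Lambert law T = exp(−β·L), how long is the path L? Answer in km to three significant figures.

Beer–Lambert: T = exp(−βL) ⇒ L = −ln(T)/β = −ln(0.726)/0.0420 = 0.3202/0.0420 = 7.624 km.

7.62 km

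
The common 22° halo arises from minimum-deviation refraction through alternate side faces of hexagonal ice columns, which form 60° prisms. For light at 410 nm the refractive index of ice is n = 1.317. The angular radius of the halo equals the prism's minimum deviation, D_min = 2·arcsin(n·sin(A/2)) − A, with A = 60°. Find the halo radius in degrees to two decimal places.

n·sin(A/2) = 1.317 × sin 30° = 1.317 × 0.5000 = 0.6585.
D_min = 2·arcsin(0.6585) − 60° = 2 × 41.186° − 60° = 22.371°.

22.37°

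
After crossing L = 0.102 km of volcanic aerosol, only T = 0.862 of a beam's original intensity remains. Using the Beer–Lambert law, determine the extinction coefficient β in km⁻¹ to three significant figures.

1.46 km⁻¹

Beer–Lambert: T = exp(−βL) ⇒ β = −ln(T)/L = −ln(0.862)/0.102 = 0.1485/0.102 = 1.456 km⁻¹.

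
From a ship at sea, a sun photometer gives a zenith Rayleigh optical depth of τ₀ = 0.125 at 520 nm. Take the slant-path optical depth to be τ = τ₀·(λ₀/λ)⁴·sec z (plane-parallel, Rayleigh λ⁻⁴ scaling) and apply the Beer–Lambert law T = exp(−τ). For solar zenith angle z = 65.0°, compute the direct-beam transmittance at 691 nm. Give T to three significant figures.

sec 65.0° = 2.3662.
τ = 0.125 × (520/691)⁴ × 2.3662 = 0.125 × 0.3207 × 2.3662 = 0.0949.
T = exp(−0.0949) = 0.9095.

0.910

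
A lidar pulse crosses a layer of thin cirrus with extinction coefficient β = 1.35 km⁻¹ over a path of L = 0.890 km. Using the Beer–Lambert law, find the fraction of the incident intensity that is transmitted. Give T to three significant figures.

0.301

τ = β·L = 1.35 × 0.890 = 1.2015.
T = exp(−1.2015) = 0.3007.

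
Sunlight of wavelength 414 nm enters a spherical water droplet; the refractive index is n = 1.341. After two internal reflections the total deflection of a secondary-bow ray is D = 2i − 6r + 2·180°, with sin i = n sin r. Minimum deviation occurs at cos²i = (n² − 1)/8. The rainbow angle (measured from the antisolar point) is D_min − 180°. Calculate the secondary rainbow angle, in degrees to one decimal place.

53.0°

cos²i = (1.79828 − 1)/8 = 0.09979; i = arccos(0.31589) = 71.586°.
sin r = sin 71.586°/1.341 = 0.70753; r = 45.034°.
D_min = 2·71.586° − 6·45.034° + 360° = 232.966°.
Rainbow angle = D_min − 180° = 52.966°.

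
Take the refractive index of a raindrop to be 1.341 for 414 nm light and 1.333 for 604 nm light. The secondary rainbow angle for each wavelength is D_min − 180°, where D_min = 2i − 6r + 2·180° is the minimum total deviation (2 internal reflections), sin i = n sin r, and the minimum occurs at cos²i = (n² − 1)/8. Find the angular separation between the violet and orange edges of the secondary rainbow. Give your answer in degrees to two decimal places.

At 414 nm (n = 1.341): cos²i = 0.09979 → i = 71.586°, r = 45.034°, D_min = 232.966°, rainbow angle = 52.966°.
At 604 nm (n = 1.333): cos²i = 0.09711 → i = 71.843°, r = 45.466°, D_min = 230.891°, rainbow angle = 50.891°.
Angular width = |52.966° − 50.891°| = 2.075°.

2.08°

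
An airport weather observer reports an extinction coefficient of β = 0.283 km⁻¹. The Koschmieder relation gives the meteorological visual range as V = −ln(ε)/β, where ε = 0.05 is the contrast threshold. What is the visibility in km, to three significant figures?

10.6 km

V = −ln(0.05) / 0.283 = 2.996 / 0.283 = 10.5856 km.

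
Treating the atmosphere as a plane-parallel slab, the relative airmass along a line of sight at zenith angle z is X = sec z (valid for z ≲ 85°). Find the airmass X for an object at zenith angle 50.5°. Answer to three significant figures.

X = sec z = 1/cos 50.5° = 1/0.6361 = 1.5721.

1.57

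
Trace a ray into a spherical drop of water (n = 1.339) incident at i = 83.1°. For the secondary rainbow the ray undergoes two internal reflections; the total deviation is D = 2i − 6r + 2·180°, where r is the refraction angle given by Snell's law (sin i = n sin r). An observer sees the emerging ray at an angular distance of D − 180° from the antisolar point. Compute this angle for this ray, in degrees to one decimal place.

59.1°

sin r = sin 83.1° / 1.339 = 0.9928/1.339 = 0.7414; r = 47.85°.
D = 2·83.1° − 6·47.85° + 2·180° = 166.20° − 287.11° + 360° = 239.09°.
Angle from antisolar point = D − 180° = 59.09°.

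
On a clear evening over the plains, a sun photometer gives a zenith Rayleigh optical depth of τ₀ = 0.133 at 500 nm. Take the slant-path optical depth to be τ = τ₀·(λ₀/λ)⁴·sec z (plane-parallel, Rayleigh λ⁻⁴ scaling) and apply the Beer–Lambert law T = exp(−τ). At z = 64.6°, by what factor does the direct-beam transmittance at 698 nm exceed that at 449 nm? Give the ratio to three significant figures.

Airmass: sec 64.6° = 2.3314.
τ(698 nm) = 0.133 × (500/698)⁴ × 2.3314 = 0.133 × 0.2633 × 2.3314 = 0.0816.
τ(449 nm) = 0.133 × (500/449)⁴ × 2.3314 = 0.133 × 1.5378 × 2.3314 = 0.4768.
T(698)/T(449) = exp(τ_B − τ_A) = exp(0.3952) = 1.4846.

1.48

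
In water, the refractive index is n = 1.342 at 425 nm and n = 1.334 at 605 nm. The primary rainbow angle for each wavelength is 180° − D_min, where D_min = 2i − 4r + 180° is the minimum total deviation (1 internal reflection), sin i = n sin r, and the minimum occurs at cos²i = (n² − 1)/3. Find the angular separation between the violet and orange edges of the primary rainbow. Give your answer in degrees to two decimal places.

1.15°

At 425 nm (n = 1.342): cos²i = 0.26699 → i = 58.888°, r = 39.641°, D_min = 139.213°, rainbow angle = 40.787°.
At 605 nm (n = 1.334): cos²i = 0.25985 → i = 59.352°, r = 40.159°, D_min = 138.067°, rainbow angle = 41.933°.
Angular width = |40.787° − 41.933°| = 1.146°.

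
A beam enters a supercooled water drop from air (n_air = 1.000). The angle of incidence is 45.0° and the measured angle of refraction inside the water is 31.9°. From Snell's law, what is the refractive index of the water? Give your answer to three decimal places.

1.338

n = sin θ_i / sin θ_r = sin 45.0° / sin 31.9° = 0.7071 / 0.5284 = 1.3381.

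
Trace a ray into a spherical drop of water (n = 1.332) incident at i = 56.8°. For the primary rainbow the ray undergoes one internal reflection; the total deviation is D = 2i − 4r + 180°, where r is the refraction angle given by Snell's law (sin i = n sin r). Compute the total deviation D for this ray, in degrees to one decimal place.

sin r = sin 56.8° / 1.332 = 0.8368/1.332 = 0.6282; r = 38.92°.
D = 2·56.8° − 4·38.92° + 180° = 113.60° − 155.67° + 180° = 137.93°.

137.9°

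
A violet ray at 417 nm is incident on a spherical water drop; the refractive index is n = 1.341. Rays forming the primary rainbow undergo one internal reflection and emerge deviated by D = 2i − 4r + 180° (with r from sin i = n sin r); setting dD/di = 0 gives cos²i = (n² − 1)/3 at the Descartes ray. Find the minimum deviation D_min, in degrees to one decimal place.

cos²i = (1.79828 − 1)/3 = 0.26609; i = arccos(0.51584) = 58.946°.
sin r = sin 58.946°/1.341 = 0.63884; r = 39.705°.
D_min = 2·58.946° − 4·39.705° + 180° = 139.071°.

139.1°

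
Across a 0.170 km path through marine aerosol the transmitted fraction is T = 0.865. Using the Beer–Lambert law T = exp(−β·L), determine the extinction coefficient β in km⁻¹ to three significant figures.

0.853 km⁻¹

Beer–Lambert: T = exp(−βL) ⇒ β = −ln(T)/L = −ln(0.865)/0.170 = 0.1450/0.170 = 0.8531 km⁻¹.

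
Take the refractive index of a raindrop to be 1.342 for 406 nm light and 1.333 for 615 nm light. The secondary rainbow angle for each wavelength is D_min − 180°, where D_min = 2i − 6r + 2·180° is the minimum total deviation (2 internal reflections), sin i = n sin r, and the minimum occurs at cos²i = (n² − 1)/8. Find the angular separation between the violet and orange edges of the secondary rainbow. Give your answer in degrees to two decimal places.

2.33°

At 406 nm (n = 1.342): cos²i = 0.10012 → i = 71.554°, r = 44.981°, D_min = 233.222°, rainbow angle = 53.222°.
At 615 nm (n = 1.333): cos²i = 0.09711 → i = 71.843°, r = 45.466°, D_min = 230.891°, rainbow angle = 50.891°.
Angular width = |53.222° − 50.891°| = 2.331°.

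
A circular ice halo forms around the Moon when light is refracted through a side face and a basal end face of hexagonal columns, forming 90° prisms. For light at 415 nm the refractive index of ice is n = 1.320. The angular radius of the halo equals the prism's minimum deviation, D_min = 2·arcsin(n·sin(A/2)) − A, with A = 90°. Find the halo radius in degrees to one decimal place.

n·sin(A/2) = 1.320 × sin 45° = 1.320 × 0.7071 = 0.9334.
D_min = 2·arcsin(0.9334) − 90° = 2 × 68.968° − 90° = 47.936°.

47.9°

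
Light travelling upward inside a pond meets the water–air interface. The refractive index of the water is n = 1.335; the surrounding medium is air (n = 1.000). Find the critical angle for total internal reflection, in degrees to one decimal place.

sin θ_c = n_air / n = 1.000 / 1.335 = 0.7491.
θ_c = arcsin(0.7491) = 48.51°.

48.5°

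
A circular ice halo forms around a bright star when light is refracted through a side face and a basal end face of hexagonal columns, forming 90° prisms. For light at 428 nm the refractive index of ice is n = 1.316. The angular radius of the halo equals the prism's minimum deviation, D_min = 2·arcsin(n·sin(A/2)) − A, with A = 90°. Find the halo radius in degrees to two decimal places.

n·sin(A/2) = 1.316 × sin 45° = 1.316 × 0.7071 = 0.9306.
D_min = 2·arcsin(0.9306) − 90° = 2 × 68.521° − 90° = 47.042°.

47.04°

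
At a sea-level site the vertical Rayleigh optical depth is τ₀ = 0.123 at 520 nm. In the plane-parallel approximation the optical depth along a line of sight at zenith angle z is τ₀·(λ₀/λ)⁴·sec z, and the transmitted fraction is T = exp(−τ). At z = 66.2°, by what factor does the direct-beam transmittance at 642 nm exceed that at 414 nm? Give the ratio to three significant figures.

Airmass: sec 66.2° = 2.4780.
τ(642 nm) = 0.123 × (520/642)⁴ × 2.4780 = 0.123 × 0.4304 × 2.4780 = 0.1312.
τ(414 nm) = 0.123 × (520/414)⁴ × 2.4780 = 0.123 × 2.4889 × 2.4780 = 0.7586.
T(642)/T(414) = exp(τ_B − τ_A) = exp(0.6274) = 1.8728.

1.87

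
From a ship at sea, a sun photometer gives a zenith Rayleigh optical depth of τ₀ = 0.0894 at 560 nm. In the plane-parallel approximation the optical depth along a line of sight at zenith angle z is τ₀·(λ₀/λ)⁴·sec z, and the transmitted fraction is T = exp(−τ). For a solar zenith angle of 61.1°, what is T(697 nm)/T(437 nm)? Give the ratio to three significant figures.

Airmass: sec 61.1° = 2.0692.
τ(697 nm) = 0.0894 × (560/697)⁴ × 2.0692 = 0.0894 × 0.4167 × 2.0692 = 0.0771.
τ(437 nm) = 0.0894 × (560/437)⁴ × 2.0692 = 0.0894 × 2.6967 × 2.0692 = 0.4988.
T(697)/T(437) = exp(τ_B − τ_A) = exp(0.4218) = 1.5246.

1.52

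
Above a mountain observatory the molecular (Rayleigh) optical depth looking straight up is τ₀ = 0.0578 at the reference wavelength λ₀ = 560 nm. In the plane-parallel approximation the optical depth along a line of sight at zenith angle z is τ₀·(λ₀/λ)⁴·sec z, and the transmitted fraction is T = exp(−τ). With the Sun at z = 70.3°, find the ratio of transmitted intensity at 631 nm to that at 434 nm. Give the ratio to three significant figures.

1.45

Airmass: sec 70.3° = 2.9665.
τ(631 nm) = 0.0578 × (560/631)⁴ × 2.9665 = 0.0578 × 0.6203 × 2.9665 = 0.1064.
τ(434 nm) = 0.0578 × (560/434)⁴ × 2.9665 = 0.0578 × 2.7720 × 2.9665 = 0.4753.
T(631)/T(434) = exp(τ_B − τ_A) = exp(0.3689) = 1.4462.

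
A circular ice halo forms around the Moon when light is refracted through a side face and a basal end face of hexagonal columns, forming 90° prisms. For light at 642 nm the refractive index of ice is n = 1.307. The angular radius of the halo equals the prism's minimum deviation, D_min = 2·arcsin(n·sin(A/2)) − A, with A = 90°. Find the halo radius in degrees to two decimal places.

n·sin(A/2) = 1.307 × sin 45° = 1.307 × 0.7071 = 0.9242.
D_min = 2·arcsin(0.9242) − 90° = 2 × 67.546° − 90° = 45.093°.

45.09°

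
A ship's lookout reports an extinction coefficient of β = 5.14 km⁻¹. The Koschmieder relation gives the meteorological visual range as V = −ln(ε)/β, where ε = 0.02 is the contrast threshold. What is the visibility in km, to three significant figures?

0.761 km

V = −ln(0.02) / 5.14 = 3.912 / 5.14 = 0.7611 km.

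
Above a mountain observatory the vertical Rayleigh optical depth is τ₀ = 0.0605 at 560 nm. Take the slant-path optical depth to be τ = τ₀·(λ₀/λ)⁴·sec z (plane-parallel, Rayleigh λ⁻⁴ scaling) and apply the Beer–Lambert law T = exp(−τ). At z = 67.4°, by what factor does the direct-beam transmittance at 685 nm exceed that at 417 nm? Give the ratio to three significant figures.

1.56

Airmass: sec 67.4° = 2.6022.
τ(685 nm) = 0.0605 × (560/685)⁴ × 2.6022 = 0.0605 × 0.4467 × 2.6022 = 0.0703.
τ(417 nm) = 0.0605 × (560/417)⁴ × 2.6022 = 0.0605 × 3.2524 × 2.6022 = 0.5120.
T(685)/T(417) = exp(τ_B − τ_A) = exp(0.4417) = 1.5554.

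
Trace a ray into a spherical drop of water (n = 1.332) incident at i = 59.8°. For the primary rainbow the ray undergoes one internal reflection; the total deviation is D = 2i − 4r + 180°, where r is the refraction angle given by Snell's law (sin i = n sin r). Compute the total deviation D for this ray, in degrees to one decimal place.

sin r = sin 59.8° / 1.332 = 0.8643/1.332 = 0.6489; r = 40.46°.
D = 2·59.8° − 4·40.46° + 180° = 119.60° − 161.82° + 180° = 137.78°.

137.8°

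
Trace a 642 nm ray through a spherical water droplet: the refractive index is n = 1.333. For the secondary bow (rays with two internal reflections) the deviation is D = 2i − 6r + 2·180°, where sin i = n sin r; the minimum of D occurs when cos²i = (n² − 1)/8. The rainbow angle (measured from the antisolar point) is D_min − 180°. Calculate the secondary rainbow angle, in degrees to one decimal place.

cos²i = (1.77689 − 1)/8 = 0.09711; i = arccos(0.31163) = 71.843°.
sin r = sin 71.843°/1.333 = 0.71283; r = 45.466°.
D_min = 2·71.843° − 6·45.466° + 360° = 230.891°.
Rainbow angle = D_min − 180° = 50.891°.

50.9°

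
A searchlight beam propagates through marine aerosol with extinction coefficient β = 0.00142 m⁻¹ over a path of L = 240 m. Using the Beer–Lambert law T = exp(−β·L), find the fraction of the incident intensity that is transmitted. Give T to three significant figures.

0.711

τ = β·L = 0.00142 × 240 = 0.3408.
T = exp(−0.3408) = 0.7112.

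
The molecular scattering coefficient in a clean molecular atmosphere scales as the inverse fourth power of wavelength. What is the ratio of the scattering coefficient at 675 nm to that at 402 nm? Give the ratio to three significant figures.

Rayleigh scattering ∝ λ⁻⁴, so the ratio of coefficients is the inverse fourth power of the wavelength ratio.
σ(675)/σ(402) = (402/675)⁴ = (0.5956)⁴ = 0.1258.

0.126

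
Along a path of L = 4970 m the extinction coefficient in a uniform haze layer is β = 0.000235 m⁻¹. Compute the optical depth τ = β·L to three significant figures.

1.17

τ = β·L = 0.000235 × 4970 = 1.1680.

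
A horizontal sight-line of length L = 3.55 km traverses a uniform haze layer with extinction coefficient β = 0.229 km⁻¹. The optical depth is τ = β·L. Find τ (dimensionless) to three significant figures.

τ = β·L = 0.229 × 3.55 = 0.8129.

0.813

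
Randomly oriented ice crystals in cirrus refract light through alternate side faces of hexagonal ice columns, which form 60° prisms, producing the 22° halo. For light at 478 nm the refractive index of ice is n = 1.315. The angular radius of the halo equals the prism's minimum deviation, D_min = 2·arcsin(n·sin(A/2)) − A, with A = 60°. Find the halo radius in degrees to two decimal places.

n·sin(A/2) = 1.315 × sin 30° = 1.315 × 0.5000 = 0.6575.
D_min = 2·arcsin(0.6575) − 60° = 2 × 41.109° − 60° = 22.219°.

22.22°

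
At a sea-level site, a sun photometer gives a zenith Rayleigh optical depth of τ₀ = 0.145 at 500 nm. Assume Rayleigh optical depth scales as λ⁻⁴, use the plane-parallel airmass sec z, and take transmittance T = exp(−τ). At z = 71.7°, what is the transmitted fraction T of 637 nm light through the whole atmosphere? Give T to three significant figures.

0.839

sec 71.7° = 3.1848.
τ = 0.145 × (500/637)⁴ × 3.1848 = 0.145 × 0.3796 × 3.1848 = 0.1753.
T = exp(−0.1753) = 0.8392.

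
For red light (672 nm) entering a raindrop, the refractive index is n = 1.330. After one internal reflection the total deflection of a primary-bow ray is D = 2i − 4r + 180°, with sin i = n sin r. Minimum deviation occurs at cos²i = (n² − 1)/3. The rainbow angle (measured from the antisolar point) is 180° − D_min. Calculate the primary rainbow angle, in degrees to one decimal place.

cos²i = (1.76890 − 1)/3 = 0.25630; i = arccos(0.50626) = 59.585°.
sin r = sin 59.585°/1.330 = 0.64841; r = 40.422°.
D_min = 2·59.585° − 4·40.422° + 180° = 137.484°.
Rainbow angle = 180° − D_min = 42.516°.

42.5°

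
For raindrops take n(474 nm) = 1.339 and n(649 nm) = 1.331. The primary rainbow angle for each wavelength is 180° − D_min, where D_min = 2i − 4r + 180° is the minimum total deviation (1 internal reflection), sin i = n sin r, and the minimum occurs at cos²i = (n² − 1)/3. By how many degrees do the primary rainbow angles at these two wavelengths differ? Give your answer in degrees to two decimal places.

At 474 nm (n = 1.339): cos²i = 0.26431 → i = 59.062°, r = 39.834°, D_min = 138.786°, rainbow angle = 41.214°.
At 649 nm (n = 1.331): cos²i = 0.25719 → i = 59.527°, r = 40.356°, D_min = 137.630°, rainbow angle = 42.370°.
Angular width = |41.214° − 42.370°| = 1.156°.

1.16°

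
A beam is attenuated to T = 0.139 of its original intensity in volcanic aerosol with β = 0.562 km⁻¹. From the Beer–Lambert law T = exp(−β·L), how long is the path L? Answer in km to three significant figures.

Beer–Lambert: T = exp(−βL) ⇒ L = −ln(T)/β = −ln(0.139)/0.562 = 1.9733/0.562 = 3.511 km.

3.51 km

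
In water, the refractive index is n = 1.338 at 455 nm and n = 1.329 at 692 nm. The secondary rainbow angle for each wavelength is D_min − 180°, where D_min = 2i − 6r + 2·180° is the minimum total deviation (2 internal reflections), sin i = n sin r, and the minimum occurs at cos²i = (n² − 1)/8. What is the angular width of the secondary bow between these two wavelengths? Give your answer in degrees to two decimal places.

2.36°

At 455 nm (n = 1.338): cos²i = 0.09878 → i = 71.682°, r = 45.195°, D_min = 232.193°, rainbow angle = 52.193°.
At 692 nm (n = 1.329): cos²i = 0.09578 → i = 71.972°, r = 45.685°, D_min = 229.837°, rainbow angle = 49.837°.
Angular width = |52.193° − 49.837°| = 2.356°.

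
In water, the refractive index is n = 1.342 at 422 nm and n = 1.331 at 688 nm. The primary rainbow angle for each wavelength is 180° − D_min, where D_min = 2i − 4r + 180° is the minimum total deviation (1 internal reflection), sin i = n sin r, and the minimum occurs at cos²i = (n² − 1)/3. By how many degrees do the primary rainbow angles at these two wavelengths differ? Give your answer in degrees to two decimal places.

1.58°

At 422 nm (n = 1.342): cos²i = 0.26699 → i = 58.888°, r = 39.641°, D_min = 139.213°, rainbow angle = 40.787°.
At 688 nm (n = 1.331): cos²i = 0.25719 → i = 59.527°, r = 40.356°, D_min = 137.630°, rainbow angle = 42.370°.
Angular width = |40.787° − 42.370°| = 1.583°.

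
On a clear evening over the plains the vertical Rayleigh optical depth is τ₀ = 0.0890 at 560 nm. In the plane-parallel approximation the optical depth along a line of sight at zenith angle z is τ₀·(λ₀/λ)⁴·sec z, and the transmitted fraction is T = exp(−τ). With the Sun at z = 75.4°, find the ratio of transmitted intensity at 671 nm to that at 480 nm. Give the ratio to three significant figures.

1.62

Airmass: sec 75.4° = 3.9672.
τ(671 nm) = 0.0890 × (560/671)⁴ × 3.9672 = 0.0890 × 0.4851 × 3.9672 = 0.1713.
τ(480 nm) = 0.0890 × (560/480)⁴ × 3.9672 = 0.0890 × 1.8526 × 3.9672 = 0.6541.
T(671)/T(480) = exp(τ_B − τ_A) = exp(0.4828) = 1.6207.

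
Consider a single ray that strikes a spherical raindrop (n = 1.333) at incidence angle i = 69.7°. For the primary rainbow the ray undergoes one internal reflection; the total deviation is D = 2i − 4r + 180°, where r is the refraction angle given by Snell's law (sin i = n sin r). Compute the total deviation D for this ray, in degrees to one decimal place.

sin r = sin 69.7° / 1.333 = 0.9379/1.333 = 0.7036; r = 44.72°.
D = 2·69.7° − 4·44.72° + 180° = 139.40° − 178.86° + 180° = 140.54°.

140.5°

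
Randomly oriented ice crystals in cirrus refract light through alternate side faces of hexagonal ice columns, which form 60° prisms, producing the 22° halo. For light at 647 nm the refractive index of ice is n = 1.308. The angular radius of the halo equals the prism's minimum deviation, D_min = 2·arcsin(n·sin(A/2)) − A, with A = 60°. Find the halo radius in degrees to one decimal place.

n·sin(A/2) = 1.308 × sin 30° = 1.308 × 0.5000 = 0.6540.
D_min = 2·arcsin(0.6540) − 60° = 2 × 40.844° − 60° = 21.688°.

21.7°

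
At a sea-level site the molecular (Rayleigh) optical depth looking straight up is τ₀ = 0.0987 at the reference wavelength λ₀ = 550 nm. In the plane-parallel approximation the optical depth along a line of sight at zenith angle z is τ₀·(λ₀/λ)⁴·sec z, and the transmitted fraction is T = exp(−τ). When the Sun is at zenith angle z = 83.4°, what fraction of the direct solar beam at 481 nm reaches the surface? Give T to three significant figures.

0.230

sec 83.4° = 8.7004.
τ = 0.0987 × (550/481)⁴ × 8.7004 = 0.0987 × 1.7095 × 8.7004 = 1.4680.
T = exp(−1.4680) = 0.2304.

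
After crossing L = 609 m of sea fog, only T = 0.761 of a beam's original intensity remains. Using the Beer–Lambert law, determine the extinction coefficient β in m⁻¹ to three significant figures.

Beer–Lambert: T = exp(−βL) ⇒ β = −ln(T)/L = −ln(0.761)/609 = 0.2731/609 = 0.0004485 m⁻¹.

0.000448 m⁻¹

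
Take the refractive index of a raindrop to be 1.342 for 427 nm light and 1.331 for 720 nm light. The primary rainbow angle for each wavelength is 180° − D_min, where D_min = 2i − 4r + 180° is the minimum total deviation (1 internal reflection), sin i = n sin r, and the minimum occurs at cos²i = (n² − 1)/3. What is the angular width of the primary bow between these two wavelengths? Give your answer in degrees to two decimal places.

At 427 nm (n = 1.342): cos²i = 0.26699 → i = 58.888°, r = 39.641°, D_min = 139.213°, rainbow angle = 40.787°.
At 720 nm (n = 1.331): cos²i = 0.25719 → i = 59.527°, r = 40.356°, D_min = 137.630°, rainbow angle = 42.370°.
Angular width = |40.787° − 42.370°| = 1.583°.

1.58°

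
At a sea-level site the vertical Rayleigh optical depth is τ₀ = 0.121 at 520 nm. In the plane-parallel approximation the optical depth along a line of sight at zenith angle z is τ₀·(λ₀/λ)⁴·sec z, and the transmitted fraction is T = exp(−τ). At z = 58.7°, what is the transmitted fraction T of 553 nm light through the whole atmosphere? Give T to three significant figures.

0.834

sec 58.7° = 1.9249.
τ = 0.121 × (520/553)⁴ × 1.9249 = 0.121 × 0.7818 × 1.9249 = 0.1821.
T = exp(−0.1821) = 0.8335.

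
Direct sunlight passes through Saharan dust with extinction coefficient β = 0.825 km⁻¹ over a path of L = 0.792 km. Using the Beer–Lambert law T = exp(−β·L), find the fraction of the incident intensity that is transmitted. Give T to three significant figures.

τ = β·L = 0.825 × 0.792 = 0.6534.
T = exp(−0.6534) = 0.5203.

0.520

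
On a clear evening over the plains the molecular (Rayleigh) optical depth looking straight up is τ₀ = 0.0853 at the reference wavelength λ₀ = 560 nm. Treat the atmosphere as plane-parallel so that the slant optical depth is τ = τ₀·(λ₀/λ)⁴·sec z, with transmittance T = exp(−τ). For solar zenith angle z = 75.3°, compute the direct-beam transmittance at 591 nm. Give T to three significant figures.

0.763

sec 75.3° = 3.9408.
τ = 0.0853 × (560/591)⁴ × 3.9408 = 0.0853 × 0.8061 × 3.9408 = 0.2710.
T = exp(−0.2710) = 0.7626.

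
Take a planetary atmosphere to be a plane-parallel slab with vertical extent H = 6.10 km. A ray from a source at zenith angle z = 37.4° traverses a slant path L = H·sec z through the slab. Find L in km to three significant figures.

sec z = 1/cos 37.4° = 1.2588.
L = 6.10 × 1.2588 = 7.679 km.

7.68 km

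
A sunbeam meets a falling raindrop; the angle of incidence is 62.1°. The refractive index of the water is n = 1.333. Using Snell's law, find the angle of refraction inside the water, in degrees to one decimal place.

Snell: sin θ_r = sin θ_i / n = sin 62.1° / 1.333 = 0.8838 / 1.333 = 0.6630.
θ_r = arcsin(0.6630) = 41.53°.

41.5°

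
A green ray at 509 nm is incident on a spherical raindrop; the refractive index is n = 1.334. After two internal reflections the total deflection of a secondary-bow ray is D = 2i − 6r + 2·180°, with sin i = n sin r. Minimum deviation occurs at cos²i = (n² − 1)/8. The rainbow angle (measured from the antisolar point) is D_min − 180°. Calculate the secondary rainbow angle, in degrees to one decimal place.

cos²i = (1.77956 − 1)/8 = 0.09744; i = arccos(0.31216) = 71.810°.
sin r = sin 71.810°/1.334 = 0.71217; r = 45.411°.
D_min = 2·71.810° − 6·45.411° + 360° = 231.153°.
Rainbow angle = D_min − 180° = 51.153°.

51.2°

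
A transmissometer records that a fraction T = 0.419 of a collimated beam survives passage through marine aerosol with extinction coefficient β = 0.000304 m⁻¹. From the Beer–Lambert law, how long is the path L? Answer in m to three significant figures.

2860 m

Beer–Lambert: T = exp(−βL) ⇒ L = −ln(T)/β = −ln(0.419)/0.000304 = 0.8699/0.000304 = 2861 m.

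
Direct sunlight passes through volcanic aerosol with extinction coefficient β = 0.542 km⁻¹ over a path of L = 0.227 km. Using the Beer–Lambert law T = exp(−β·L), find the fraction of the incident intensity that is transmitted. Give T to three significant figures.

τ = β·L = 0.542 × 0.227 = 0.1230.
T = exp(−0.1230) = 0.8842.

0.884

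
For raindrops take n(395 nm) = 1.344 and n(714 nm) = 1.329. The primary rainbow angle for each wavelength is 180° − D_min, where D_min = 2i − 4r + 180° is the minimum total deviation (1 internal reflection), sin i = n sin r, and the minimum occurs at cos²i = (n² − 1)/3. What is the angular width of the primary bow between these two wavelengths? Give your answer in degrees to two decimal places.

2.16°

At 395 nm (n = 1.344): cos²i = 0.26878 → i = 58.772°, r = 39.512°, D_min = 139.495°, rainbow angle = 40.505°.
At 714 nm (n = 1.329): cos²i = 0.25541 → i = 59.643°, r = 40.487°, D_min = 137.337°, rainbow angle = 42.663°.
Angular width = |40.505° − 42.663°| = 2.158°.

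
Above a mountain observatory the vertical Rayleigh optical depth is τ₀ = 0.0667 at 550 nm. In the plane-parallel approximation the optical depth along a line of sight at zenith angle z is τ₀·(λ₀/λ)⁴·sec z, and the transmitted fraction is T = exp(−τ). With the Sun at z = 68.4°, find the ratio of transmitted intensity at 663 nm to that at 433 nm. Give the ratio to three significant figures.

Airmass: sec 68.4° = 2.7165.
τ(663 nm) = 0.0667 × (550/663)⁴ × 2.7165 = 0.0667 × 0.4736 × 2.7165 = 0.0858.
τ(433 nm) = 0.0667 × (550/433)⁴ × 2.7165 = 0.0667 × 2.6031 × 2.7165 = 0.4717.
T(663)/T(433) = exp(τ_B − τ_A) = exp(0.3859) = 1.4709.

1.47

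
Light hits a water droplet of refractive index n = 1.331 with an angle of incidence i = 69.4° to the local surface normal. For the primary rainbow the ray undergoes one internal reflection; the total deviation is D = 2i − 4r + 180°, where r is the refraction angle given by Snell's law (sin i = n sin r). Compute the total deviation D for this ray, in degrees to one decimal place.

140.0°

sin r = sin 69.4° / 1.331 = 0.9361/1.331 = 0.7033; r = 44.69°.
D = 2·69.4° − 4·44.69° + 180° = 138.80° − 178.76° + 180° = 140.04°.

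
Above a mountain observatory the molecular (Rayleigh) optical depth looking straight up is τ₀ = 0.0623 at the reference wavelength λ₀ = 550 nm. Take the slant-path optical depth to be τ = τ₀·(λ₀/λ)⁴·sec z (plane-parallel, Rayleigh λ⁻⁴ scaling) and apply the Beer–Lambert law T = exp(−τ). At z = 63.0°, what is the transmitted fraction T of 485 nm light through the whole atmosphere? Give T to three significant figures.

sec 63.0° = 2.2027.
τ = 0.0623 × (550/485)⁴ × 2.2027 = 0.0623 × 1.6538 × 2.2027 = 0.2269.
T = exp(−0.2269) = 0.7970.

0.797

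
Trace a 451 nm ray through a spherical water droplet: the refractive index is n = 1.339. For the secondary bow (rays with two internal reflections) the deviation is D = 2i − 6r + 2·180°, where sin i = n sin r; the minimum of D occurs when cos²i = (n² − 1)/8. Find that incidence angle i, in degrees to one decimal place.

cos²i = (1.339² − 1)/8 = (1.79292 − 1)/8 = 0.09912.
cos i = 0.31483, so i = 71.650°.

71.6°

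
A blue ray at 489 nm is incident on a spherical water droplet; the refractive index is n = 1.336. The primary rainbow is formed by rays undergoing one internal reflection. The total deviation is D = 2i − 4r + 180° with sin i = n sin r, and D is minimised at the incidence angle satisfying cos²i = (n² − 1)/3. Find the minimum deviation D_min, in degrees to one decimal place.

cos²i = (1.78490 − 1)/3 = 0.26163; i = arccos(0.51150) = 59.236°.
sin r = sin 59.236°/1.336 = 0.64318; r = 40.029°.
D_min = 2·59.236° − 4·40.029° + 180° = 138.356°.

138.4°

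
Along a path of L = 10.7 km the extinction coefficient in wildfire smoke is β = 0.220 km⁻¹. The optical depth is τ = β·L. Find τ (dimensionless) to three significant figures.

2.35

τ = β·L = 0.220 × 10.7 = 2.3540.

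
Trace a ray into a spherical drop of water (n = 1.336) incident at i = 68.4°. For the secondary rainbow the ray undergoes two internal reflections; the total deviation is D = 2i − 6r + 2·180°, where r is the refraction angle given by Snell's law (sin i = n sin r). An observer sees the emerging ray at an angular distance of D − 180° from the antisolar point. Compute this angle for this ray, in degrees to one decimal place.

sin r = sin 68.4° / 1.336 = 0.9298/1.336 = 0.6959; r = 44.10°.
D = 2·68.4° − 6·44.10° + 2·180° = 136.80° − 264.61° + 360° = 232.19°.
Angle from antisolar point = D − 180° = 52.19°.

52.2°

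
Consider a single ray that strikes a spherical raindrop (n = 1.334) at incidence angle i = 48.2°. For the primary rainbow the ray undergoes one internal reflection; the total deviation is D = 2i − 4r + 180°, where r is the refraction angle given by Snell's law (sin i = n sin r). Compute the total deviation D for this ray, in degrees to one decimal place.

140.5°

sin r = sin 48.2° / 1.334 = 0.7455/1.334 = 0.5588; r = 33.97°.
D = 2·48.2° − 4·33.97° + 180° = 96.40° − 135.90° + 180° = 140.50°.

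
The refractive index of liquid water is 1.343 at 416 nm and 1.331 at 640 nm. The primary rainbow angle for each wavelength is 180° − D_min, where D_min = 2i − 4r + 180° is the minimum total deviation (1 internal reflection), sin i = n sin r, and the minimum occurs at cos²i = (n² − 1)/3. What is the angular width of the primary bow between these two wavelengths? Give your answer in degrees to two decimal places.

1.72°

At 416 nm (n = 1.343): cos²i = 0.26788 → i = 58.830°, r = 39.577°, D_min = 139.354°, rainbow angle = 40.646°.
At 640 nm (n = 1.331): cos²i = 0.25719 → i = 59.527°, r = 40.356°, D_min = 137.630°, rainbow angle = 42.370°.
Angular width = |40.646° − 42.370°| = 1.724°.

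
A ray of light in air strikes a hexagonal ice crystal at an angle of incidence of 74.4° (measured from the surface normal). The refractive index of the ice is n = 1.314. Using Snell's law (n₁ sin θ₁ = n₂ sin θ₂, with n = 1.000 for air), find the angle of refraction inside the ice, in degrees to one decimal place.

Snell: sin θ_r = sin θ_i / n = sin 74.4° / 1.314 = 0.9632 / 1.314 = 0.7330.
θ_r = arcsin(0.7330) = 47.14°.

47.1°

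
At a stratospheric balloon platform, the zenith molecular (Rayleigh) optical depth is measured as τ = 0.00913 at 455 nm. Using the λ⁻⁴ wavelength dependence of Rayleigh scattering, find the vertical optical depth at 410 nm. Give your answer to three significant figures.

0.0138

τ(410 nm) = τ(455 nm) × (455/410)⁴ = 0.00913 × (1.1098)⁴ = 0.00913 × 1.5167 = 0.0138.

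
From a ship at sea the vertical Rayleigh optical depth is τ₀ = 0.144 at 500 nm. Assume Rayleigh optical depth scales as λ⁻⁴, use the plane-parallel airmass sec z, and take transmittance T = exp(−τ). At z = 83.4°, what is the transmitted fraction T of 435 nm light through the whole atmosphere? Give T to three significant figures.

sec 83.4° = 8.7004.
τ = 0.144 × (500/435)⁴ × 8.7004 = 0.144 × 1.7455 × 8.7004 = 2.1869.
T = exp(−2.1869) = 0.1123.

0.112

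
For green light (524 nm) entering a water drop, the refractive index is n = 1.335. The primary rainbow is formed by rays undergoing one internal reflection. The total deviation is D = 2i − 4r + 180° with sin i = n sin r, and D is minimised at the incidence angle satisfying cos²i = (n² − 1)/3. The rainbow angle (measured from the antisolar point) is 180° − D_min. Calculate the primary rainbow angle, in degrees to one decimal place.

cos²i = (1.78222 − 1)/3 = 0.26074; i = arccos(0.51063) = 59.294°.
sin r = sin 59.294°/1.335 = 0.64405; r = 40.094°.
D_min = 2·59.294° − 4·40.094° + 180° = 138.212°.
Rainbow angle = 180° − D_min = 41.788°.

41.8°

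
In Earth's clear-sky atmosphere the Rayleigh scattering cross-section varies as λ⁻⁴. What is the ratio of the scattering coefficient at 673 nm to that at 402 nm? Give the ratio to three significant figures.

Rayleigh scattering ∝ λ⁻⁴, so the ratio of coefficients is the inverse fourth power of the wavelength ratio.
σ(673)/σ(402) = (402/673)⁴ = (0.5973)⁴ = 0.1273.

0.127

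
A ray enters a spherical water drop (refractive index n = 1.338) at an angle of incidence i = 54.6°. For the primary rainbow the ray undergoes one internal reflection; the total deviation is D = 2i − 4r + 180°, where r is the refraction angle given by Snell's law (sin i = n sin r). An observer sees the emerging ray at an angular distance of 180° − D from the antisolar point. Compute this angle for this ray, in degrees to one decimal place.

40.9°

sin r = sin 54.6° / 1.338 = 0.8151/1.338 = 0.6092; r = 37.53°.
D = 2·54.6° − 4·37.53° + 180° = 109.20° − 150.13° + 180° = 139.07°.
Angle from antisolar point = 180° − D = 40.93°.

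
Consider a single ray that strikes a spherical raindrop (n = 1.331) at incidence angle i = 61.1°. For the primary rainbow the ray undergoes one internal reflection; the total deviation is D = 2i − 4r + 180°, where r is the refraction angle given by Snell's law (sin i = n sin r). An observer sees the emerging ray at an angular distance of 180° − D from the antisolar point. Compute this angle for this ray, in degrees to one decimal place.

sin r = sin 61.1° / 1.331 = 0.8755/1.331 = 0.6577; r = 41.13°.
D = 2·61.1° − 4·41.13° + 180° = 122.20° − 164.51° + 180° = 137.69°.
Angle from antisolar point = 180° − D = 42.31°.

42.3°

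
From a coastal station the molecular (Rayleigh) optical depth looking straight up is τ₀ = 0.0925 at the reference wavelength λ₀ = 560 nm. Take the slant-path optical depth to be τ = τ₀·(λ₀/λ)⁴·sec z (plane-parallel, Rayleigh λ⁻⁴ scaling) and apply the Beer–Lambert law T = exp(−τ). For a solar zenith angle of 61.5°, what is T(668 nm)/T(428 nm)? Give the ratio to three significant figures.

1.60

Airmass: sec 61.5° = 2.0957.
τ(668 nm) = 0.0925 × (560/668)⁴ × 2.0957 = 0.0925 × 0.4939 × 2.0957 = 0.0957.
τ(428 nm) = 0.0925 × (560/428)⁴ × 2.0957 = 0.0925 × 2.9307 × 2.0957 = 0.5681.
T(668)/T(428) = exp(τ_B − τ_A) = exp(0.4724) = 1.6038.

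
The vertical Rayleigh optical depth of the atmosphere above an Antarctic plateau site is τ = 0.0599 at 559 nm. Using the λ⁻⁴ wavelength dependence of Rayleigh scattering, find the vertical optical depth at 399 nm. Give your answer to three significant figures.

τ(399 nm) = τ(559 nm) × (559/399)⁴ = 0.0599 × (1.4010)⁴ = 0.0599 × 3.8526 = 0.2308.

0.231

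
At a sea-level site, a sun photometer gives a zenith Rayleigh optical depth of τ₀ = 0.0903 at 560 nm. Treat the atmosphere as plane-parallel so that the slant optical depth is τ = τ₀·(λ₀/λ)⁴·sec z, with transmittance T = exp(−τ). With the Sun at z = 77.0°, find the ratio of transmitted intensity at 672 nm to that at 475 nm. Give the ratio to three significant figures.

Airmass: sec 77.0° = 4.4454.
τ(672 nm) = 0.0903 × (560/672)⁴ × 4.4454 = 0.0903 × 0.4823 × 4.4454 = 0.1936.
τ(475 nm) = 0.0903 × (560/475)⁴ × 4.4454 = 0.0903 × 1.9319 × 4.4454 = 0.7755.
T(672)/T(475) = exp(τ_B − τ_A) = exp(0.5819) = 1.7894.

1.79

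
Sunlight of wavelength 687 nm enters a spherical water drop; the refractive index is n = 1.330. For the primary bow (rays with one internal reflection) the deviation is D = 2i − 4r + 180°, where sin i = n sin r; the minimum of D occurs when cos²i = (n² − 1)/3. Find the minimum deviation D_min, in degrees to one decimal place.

cos²i = (1.76890 − 1)/3 = 0.25630; i = arccos(0.50626) = 59.585°.
sin r = sin 59.585°/1.330 = 0.64841; r = 40.422°.
D_min = 2·59.585° − 4·40.422° + 180° = 137.484°.

137.5°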